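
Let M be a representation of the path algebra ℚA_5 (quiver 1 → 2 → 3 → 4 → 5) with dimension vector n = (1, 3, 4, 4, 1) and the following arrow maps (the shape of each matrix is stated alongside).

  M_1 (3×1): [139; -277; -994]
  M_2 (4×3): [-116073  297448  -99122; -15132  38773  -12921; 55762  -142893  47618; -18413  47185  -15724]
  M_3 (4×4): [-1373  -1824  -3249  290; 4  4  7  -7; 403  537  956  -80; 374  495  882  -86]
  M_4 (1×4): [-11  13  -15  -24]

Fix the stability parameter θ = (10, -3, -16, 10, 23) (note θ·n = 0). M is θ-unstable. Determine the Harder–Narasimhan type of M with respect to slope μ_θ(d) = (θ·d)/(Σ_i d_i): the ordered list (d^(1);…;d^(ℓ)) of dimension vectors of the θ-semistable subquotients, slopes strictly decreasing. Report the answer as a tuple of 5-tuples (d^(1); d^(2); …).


Interval decomposition of M: I[1,5], I[2,4]^2, I[3,4].
HN type (ℓ=5): μ^(1)=23; μ^(2)=10; μ^(3)=-3; μ^(4)=-19/2; μ^(5)=-16

((0, 0, 0, 0, 1); (0, 0, 0, 4, 0); (1, 1, 1, 0, 0); (0, 2, 2, 0, 0); (0, 0, 1, 0, 0))


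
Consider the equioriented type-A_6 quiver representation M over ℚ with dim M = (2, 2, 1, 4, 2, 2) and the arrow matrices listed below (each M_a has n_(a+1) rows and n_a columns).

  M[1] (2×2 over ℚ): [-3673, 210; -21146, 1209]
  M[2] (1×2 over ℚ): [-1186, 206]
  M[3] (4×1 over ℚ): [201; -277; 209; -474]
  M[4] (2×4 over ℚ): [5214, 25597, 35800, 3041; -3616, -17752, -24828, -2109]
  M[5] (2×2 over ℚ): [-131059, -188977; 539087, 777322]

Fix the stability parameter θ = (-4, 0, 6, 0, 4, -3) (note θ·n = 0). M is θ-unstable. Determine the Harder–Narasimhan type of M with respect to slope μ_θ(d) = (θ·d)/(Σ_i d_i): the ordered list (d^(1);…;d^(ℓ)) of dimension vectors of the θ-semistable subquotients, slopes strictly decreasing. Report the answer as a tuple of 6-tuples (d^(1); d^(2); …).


Interval decomposition of M: I[1,2], I[1,6], I[4,4]^2, I[4,6].
HN type (ℓ=4): μ^(1)=7/4; μ^(2)=1/2; μ^(3)=0; μ^(4)=-4

((0, 0, 1, 1, 1, 1); (0, 0, 0, 0, 1, 1); (0, 2, 0, 3, 0, 0); (2, 0, 0, 0, 0, 0))


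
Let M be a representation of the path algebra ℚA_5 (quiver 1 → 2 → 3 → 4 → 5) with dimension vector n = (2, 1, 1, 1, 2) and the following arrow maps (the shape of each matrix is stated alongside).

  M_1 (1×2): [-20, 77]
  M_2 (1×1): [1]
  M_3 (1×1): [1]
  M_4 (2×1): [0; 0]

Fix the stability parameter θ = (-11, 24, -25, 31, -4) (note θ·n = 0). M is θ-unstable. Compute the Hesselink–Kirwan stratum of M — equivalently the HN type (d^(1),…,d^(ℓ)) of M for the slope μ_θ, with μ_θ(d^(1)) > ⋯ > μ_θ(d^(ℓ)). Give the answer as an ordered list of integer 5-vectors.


Interval decomposition of M: I[1,1], I[1,4], I[5,5]^2.
HN type (ℓ=4): μ^(1)=31; μ^(2)=-1/2; μ^(3)=-4; μ^(4)=-11

((0, 0, 0, 1, 0); (0, 1, 1, 0, 0); (0, 0, 0, 0, 2); (2, 0, 0, 0, 0))


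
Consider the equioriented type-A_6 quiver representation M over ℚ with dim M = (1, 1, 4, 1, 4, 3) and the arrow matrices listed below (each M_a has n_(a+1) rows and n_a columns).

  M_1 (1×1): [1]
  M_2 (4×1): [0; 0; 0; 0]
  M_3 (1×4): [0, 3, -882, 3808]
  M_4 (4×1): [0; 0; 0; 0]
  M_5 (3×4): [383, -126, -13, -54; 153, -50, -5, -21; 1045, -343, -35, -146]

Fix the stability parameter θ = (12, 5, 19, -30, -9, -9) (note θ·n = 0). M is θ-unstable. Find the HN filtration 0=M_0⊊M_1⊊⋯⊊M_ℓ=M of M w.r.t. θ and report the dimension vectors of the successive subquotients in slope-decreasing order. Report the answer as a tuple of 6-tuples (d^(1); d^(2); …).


Interval decomposition of M: I[1,2], I[3,3]^3, I[3,4], I[5,5], I[5,6]^3.
HN type (ℓ=4): μ^(1)=19; μ^(2)=17/2; μ^(3)=-11/2; μ^(4)=-9

((0, 0, 3, 0, 0, 0); (1, 1, 0, 0, 0, 0); (0, 0, 1, 1, 0, 0); (0, 0, 0, 0, 4, 3))


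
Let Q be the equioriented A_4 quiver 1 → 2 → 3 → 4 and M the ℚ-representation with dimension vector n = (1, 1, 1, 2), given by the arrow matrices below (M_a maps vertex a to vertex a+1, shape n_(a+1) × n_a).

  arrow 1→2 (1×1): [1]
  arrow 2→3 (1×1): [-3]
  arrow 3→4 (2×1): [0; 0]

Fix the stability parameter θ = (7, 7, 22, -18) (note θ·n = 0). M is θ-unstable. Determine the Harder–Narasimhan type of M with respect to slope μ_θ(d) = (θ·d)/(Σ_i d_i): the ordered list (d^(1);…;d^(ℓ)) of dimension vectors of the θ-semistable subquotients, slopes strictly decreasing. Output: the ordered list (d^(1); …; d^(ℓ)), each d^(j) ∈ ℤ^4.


Via rank(M_{q-1}∘⋯∘M_p): M ≅ I[1,3], I[4,4]^2.
μ_θ-semistable layers: μ^(1)=22; μ^(2)=7; μ^(3)=-18

((0, 0, 1, 0); (1, 1, 0, 0); (0, 0, 0, 2))


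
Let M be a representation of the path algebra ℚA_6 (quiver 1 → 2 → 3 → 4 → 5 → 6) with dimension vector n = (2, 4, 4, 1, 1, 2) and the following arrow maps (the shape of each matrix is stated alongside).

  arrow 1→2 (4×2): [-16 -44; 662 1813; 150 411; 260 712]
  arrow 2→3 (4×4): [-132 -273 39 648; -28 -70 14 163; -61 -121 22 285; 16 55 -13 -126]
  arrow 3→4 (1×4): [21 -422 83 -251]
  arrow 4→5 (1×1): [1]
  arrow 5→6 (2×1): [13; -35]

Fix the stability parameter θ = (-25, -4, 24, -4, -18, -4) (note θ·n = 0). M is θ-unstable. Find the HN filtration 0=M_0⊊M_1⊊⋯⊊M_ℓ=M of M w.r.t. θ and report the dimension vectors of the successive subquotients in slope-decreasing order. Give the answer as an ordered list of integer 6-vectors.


Barcode: M ≅ I[1,3], I[1,6], I[2,2], I[2,3], I[3,3], I[6,6]. HN layers by μ_θ (4 steps, strictly decreasing):
  μ^(1)=24; μ^(2)=-1/2; μ^(3)=-4; μ^(4)=-25

((0, 0, 3, 0, 0, 0); (0, 0, 1, 1, 1, 1); (0, 4, 0, 0, 0, 1); (2, 0, 0, 0, 0, 0))


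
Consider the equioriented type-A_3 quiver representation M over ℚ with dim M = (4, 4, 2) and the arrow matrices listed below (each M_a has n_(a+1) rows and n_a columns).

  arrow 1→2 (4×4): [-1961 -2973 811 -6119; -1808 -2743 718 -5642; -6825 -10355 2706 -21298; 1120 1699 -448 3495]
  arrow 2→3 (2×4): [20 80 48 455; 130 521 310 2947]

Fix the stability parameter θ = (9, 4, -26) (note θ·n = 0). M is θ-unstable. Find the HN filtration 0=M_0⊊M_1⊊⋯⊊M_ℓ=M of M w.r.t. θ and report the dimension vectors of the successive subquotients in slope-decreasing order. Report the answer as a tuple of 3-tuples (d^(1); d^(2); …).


Barcode: M ≅ I[1,2]^2, I[1,3]^2. HN layers by μ_θ (2 steps, strictly decreasing):
  μ^(1)=13/2; μ^(2)=-13/3

((2, 2, 0); (2, 2, 2))


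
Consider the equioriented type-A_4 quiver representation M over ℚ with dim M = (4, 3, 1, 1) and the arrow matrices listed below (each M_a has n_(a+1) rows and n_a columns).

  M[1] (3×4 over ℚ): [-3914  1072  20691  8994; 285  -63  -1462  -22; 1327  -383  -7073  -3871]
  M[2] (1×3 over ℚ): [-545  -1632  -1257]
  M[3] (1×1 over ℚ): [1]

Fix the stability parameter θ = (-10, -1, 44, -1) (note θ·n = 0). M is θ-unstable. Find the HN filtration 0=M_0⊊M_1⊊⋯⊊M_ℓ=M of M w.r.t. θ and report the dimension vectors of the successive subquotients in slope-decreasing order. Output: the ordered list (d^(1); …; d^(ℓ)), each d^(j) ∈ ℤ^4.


Barcode: M ≅ I[1,1], I[1,2]^2, I[1,4]. HN layers by μ_θ (3 steps, strictly decreasing):
  μ^(1)=43/2; μ^(2)=-1; μ^(3)=-10

((0, 0, 1, 1); (0, 3, 0, 0); (4, 0, 0, 0))


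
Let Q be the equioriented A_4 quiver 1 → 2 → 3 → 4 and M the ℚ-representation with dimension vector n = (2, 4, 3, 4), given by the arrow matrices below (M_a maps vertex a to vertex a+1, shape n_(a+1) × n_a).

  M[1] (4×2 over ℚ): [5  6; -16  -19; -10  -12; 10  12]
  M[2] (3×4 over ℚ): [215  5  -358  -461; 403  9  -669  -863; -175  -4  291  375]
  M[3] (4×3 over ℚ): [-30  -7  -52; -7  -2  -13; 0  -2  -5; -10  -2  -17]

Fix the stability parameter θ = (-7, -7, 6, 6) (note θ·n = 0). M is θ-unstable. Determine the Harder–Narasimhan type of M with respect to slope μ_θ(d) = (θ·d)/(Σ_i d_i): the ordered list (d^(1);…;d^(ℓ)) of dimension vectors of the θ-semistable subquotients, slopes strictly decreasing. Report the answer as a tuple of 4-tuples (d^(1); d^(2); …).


Via rank(M_{q-1}∘⋯∘M_p): M ≅ I[1,4]^2, I[2,2], I[2,4], I[4,4].
μ_θ-semistable layers: μ^(1)=6; μ^(2)=-7

((0, 0, 3, 4); (2, 4, 0, 0))


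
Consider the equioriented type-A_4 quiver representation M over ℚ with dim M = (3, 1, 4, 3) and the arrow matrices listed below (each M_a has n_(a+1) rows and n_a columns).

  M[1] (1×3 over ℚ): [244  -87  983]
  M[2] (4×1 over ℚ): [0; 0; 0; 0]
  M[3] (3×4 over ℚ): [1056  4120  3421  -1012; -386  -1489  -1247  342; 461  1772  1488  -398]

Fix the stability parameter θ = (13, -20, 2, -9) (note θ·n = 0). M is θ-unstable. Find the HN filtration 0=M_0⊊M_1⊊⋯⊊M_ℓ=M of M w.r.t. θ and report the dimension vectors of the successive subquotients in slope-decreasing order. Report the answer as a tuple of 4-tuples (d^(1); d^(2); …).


Barcode: M ≅ I[1,1]^2, I[1,2], I[3,3], I[3,4]^3. HN layers by μ_θ (3 steps, strictly decreasing):
  μ^(1)=13; μ^(2)=2; μ^(3)=-7/2

((2, 0, 0, 0); (0, 0, 1, 0); (1, 1, 3, 3))


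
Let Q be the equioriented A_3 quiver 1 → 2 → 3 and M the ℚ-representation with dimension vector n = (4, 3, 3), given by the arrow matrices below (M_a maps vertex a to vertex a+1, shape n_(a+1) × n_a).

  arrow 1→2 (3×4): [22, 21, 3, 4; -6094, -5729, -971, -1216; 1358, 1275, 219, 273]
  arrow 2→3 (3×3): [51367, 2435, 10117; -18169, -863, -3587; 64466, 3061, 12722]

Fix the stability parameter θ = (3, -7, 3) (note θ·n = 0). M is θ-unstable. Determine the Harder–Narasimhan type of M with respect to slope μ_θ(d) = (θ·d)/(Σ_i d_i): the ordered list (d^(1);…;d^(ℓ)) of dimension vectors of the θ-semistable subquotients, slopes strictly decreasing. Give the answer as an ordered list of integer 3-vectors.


Via rank(M_{q-1}∘⋯∘M_p): M ≅ I[1,1], I[1,2], I[1,3]^2, I[3,3].
μ_θ-semistable layers: μ^(1)=3; μ^(2)=-2

((1, 0, 3); (3, 3, 0))


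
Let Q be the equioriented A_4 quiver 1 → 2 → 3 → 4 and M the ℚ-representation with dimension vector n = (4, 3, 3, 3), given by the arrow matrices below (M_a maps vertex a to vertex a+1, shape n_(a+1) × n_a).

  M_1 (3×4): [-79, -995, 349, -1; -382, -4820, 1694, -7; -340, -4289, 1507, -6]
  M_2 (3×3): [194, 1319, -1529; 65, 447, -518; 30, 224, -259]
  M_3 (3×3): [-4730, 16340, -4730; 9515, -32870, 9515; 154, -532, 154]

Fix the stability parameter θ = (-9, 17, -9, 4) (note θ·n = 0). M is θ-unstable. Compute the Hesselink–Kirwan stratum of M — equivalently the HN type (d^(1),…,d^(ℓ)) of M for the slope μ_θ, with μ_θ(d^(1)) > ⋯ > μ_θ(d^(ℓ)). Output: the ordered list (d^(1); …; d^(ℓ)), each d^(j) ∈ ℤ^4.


Barcode: M ≅ I[1,1], I[1,3]^2, I[1,4], I[4,4]^2. HN layers by μ_θ (2 steps, strictly decreasing):
  μ^(1)=4; μ^(2)=-9

((0, 3, 3, 3); (4, 0, 0, 0))


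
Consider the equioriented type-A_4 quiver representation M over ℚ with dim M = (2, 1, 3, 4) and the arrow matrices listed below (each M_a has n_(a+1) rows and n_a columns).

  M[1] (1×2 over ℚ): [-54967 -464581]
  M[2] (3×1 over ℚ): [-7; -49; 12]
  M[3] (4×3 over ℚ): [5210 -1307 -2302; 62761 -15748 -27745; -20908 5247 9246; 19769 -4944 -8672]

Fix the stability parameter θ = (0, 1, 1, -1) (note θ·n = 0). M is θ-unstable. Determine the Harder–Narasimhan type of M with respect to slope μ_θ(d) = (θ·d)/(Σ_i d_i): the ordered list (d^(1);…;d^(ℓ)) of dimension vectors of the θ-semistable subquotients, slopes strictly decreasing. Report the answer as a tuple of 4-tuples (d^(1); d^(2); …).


Via rank(M_{q-1}∘⋯∘M_p): M ≅ I[1,1], I[1,4], I[3,4]^2, I[4,4].
μ_θ-semistable layers: μ^(1)=1/3; μ^(2)=0; μ^(3)=-1

((0, 1, 1, 1); (2, 0, 2, 2); (0, 0, 0, 1))


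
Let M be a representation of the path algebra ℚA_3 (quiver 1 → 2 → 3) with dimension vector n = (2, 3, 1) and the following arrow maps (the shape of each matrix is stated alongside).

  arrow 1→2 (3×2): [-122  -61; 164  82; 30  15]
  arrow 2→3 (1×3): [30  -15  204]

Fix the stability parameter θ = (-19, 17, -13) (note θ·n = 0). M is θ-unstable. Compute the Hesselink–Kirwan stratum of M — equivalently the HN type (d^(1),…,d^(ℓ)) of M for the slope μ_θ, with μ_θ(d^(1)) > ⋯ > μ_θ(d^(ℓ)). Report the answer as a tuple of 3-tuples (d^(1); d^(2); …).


Interval decomposition of M: I[1,1], I[1,2], I[2,2], I[2,3].
HN type (ℓ=3): μ^(1)=17; μ^(2)=2; μ^(3)=-19

((0, 2, 0); (0, 1, 1); (2, 0, 0))


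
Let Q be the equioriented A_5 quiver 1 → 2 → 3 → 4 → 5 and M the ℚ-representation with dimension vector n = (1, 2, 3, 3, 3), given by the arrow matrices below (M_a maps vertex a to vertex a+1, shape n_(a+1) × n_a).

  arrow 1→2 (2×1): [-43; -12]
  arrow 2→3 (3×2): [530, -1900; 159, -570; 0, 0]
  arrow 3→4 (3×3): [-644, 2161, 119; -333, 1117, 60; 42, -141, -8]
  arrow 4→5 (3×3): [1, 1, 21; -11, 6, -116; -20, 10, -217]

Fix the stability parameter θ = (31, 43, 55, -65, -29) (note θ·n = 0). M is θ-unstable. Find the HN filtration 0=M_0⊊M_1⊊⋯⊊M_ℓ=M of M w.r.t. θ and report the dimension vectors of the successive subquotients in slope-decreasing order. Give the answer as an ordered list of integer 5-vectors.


Barcode: M ≅ I[1,5], I[2,2], I[3,5]^2. HN layers by μ_θ (3 steps, strictly decreasing):
  μ^(1)=43; μ^(2)=7; μ^(3)=-13

((0, 1, 0, 0, 0); (1, 1, 1, 1, 1); (0, 0, 2, 2, 2))


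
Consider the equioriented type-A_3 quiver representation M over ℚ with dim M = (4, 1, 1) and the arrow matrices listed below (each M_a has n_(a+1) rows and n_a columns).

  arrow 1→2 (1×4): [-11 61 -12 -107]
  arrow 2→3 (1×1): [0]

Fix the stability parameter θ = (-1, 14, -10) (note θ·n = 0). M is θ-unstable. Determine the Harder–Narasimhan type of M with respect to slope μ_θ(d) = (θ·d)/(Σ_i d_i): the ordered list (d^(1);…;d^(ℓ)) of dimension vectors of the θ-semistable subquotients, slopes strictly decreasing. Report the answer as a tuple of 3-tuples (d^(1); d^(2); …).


Barcode: M ≅ I[1,1]^3, I[1,2], I[3,3]. HN layers by μ_θ (3 steps, strictly decreasing):
  μ^(1)=14; μ^(2)=-1; μ^(3)=-10

((0, 1, 0); (4, 0, 0); (0, 0, 1))


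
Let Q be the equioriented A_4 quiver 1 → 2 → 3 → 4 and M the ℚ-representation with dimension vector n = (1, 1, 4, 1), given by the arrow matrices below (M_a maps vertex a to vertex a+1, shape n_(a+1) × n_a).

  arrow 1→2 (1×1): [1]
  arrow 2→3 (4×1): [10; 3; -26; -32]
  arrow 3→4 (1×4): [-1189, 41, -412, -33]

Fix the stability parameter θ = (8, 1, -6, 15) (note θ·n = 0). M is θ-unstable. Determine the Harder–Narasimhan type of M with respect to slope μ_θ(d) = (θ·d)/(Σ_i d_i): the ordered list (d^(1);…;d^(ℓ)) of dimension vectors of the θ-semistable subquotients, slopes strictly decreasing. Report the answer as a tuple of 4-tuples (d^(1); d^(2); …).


Via rank(M_{q-1}∘⋯∘M_p): M ≅ I[1,4], I[3,3]^3.
μ_θ-semistable layers: μ^(1)=15; μ^(2)=1; μ^(3)=-6

((0, 0, 0, 1); (1, 1, 1, 0); (0, 0, 3, 0))


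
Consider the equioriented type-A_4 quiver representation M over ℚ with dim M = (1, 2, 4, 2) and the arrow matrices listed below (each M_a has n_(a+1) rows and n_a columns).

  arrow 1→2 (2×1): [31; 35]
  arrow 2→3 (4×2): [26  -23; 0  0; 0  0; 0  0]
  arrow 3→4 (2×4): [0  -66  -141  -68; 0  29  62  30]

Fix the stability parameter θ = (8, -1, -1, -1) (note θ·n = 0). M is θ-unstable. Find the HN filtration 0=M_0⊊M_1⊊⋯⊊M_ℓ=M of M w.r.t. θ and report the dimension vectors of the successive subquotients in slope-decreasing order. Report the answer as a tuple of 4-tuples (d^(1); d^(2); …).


Via rank(M_{q-1}∘⋯∘M_p): M ≅ I[1,3], I[2,2], I[3,3], I[3,4]^2.
μ_θ-semistable layers: μ^(1)=2; μ^(2)=-1

((1, 1, 1, 0); (0, 1, 3, 2))


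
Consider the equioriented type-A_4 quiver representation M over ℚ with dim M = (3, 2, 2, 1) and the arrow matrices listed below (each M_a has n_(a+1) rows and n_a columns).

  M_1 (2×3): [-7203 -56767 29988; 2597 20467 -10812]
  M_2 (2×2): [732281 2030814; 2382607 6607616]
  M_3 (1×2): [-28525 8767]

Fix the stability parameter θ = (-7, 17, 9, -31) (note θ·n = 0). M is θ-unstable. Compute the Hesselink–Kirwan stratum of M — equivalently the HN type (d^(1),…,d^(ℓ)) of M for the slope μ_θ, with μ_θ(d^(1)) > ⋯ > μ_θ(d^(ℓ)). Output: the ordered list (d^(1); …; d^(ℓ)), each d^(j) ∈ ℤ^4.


Interval decomposition of M: I[1,1], I[1,3], I[1,4].
HN type (ℓ=3): μ^(1)=13; μ^(2)=-5/3; μ^(3)=-7

((0, 1, 1, 0); (0, 1, 1, 1); (3, 0, 0, 0))


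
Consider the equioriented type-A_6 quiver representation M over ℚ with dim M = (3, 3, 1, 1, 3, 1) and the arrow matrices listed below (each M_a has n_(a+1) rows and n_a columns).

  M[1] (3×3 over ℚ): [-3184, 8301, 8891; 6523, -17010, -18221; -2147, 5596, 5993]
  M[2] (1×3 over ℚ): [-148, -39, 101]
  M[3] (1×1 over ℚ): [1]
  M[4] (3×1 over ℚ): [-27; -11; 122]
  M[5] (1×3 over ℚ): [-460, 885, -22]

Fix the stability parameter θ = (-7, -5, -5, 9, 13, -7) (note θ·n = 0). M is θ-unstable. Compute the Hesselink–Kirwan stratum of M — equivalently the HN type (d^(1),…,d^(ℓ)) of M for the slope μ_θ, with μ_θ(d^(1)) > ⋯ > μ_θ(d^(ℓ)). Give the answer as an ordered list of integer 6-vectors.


Via rank(M_{q-1}∘⋯∘M_p): M ≅ I[1,2]^2, I[1,6], I[5,5]^2.
μ_θ-semistable layers: μ^(1)=13; μ^(2)=5; μ^(3)=-5; μ^(4)=-7

((0, 0, 0, 0, 2, 0); (0, 0, 0, 1, 1, 1); (0, 3, 1, 0, 0, 0); (3, 0, 0, 0, 0, 0))


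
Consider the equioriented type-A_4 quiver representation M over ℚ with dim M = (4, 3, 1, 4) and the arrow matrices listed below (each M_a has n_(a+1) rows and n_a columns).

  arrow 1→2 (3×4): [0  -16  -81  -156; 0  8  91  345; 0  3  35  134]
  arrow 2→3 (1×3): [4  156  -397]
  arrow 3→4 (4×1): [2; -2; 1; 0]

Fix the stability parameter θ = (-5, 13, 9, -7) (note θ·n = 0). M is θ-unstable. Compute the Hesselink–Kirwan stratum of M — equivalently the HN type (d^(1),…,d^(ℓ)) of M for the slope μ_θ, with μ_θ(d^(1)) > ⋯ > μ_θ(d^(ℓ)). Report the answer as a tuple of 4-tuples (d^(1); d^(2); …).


Interval decomposition of M: I[1,1], I[1,2]^2, I[1,4], I[4,4]^3.
HN type (ℓ=4): μ^(1)=13; μ^(2)=5; μ^(3)=-5; μ^(4)=-7

((0, 2, 0, 0); (0, 1, 1, 1); (4, 0, 0, 0); (0, 0, 0, 3))


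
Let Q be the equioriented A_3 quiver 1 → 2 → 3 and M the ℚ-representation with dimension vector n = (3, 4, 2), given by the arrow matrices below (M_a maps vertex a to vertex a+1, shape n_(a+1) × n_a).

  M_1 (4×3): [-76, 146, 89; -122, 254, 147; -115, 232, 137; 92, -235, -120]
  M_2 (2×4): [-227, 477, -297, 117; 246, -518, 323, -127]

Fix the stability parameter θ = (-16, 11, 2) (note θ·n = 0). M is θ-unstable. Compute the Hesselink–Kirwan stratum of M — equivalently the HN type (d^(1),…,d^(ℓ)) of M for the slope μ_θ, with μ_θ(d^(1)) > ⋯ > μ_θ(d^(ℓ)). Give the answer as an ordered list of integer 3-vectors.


Barcode: M ≅ I[1,2], I[1,3]^2, I[2,2]. HN layers by μ_θ (3 steps, strictly decreasing):
  μ^(1)=11; μ^(2)=13/2; μ^(3)=-16

((0, 2, 0); (0, 2, 2); (3, 0, 0))


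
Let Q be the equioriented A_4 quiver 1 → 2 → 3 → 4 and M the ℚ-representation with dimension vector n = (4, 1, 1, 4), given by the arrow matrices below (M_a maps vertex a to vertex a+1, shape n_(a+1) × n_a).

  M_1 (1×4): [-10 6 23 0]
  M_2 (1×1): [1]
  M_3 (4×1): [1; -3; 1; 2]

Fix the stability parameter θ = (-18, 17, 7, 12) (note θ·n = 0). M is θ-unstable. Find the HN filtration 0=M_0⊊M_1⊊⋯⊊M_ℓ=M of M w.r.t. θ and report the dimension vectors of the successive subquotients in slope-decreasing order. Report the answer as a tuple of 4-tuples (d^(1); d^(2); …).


Barcode: M ≅ I[1,1]^3, I[1,4], I[4,4]^3. HN layers by μ_θ (2 steps, strictly decreasing):
  μ^(1)=12; μ^(2)=-18

((0, 1, 1, 4); (4, 0, 0, 0))


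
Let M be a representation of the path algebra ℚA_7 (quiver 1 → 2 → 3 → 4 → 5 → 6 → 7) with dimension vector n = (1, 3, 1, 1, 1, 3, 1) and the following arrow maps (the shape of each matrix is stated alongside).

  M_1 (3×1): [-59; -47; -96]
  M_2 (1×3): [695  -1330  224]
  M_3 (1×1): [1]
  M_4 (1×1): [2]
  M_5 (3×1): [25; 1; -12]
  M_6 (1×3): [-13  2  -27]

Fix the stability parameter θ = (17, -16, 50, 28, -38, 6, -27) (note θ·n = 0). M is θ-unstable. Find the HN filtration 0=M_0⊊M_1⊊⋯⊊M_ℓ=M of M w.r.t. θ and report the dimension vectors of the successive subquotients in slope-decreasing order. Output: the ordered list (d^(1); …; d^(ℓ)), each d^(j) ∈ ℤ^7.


Via rank(M_{q-1}∘⋯∘M_p): M ≅ I[1,7], I[2,2]^2, I[6,6]^2.
μ_θ-semistable layers: μ^(1)=6; μ^(2)=19/5; μ^(3)=1/2; μ^(4)=-16

((0, 0, 0, 0, 0, 2, 0); (0, 0, 1, 1, 1, 1, 1); (1, 1, 0, 0, 0, 0, 0); (0, 2, 0, 0, 0, 0, 0))


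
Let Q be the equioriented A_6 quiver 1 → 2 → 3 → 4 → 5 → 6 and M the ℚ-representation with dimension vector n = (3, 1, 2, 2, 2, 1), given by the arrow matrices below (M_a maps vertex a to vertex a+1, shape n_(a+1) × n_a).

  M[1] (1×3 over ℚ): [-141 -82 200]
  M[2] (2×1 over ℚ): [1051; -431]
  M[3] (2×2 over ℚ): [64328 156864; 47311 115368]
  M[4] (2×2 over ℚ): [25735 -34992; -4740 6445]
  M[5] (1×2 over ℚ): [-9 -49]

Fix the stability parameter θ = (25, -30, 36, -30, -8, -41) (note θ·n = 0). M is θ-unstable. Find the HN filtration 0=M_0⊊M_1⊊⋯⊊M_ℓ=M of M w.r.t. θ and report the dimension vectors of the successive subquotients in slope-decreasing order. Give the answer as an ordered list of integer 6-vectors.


Interval decomposition of M: I[1,1]^2, I[1,6], I[3,3], I[4,5].
HN type (ℓ=4): μ^(1)=36; μ^(2)=25; μ^(3)=-8; μ^(4)=-30

((0, 0, 1, 0, 0, 0); (2, 0, 0, 0, 0, 0); (1, 1, 1, 1, 2, 1); (0, 0, 0, 1, 0, 0))


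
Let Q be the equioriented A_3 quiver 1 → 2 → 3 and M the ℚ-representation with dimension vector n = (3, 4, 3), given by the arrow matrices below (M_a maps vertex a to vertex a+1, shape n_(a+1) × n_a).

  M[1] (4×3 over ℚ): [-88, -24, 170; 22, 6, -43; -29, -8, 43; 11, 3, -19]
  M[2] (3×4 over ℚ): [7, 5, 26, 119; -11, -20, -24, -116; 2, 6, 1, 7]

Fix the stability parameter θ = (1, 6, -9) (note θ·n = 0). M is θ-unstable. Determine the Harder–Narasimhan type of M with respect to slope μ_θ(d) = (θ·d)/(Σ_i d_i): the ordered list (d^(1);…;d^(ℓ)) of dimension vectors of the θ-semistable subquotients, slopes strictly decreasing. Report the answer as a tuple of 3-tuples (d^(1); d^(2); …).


Interval decomposition of M: I[1,3]^3, I[2,2].
HN type (ℓ=2): μ^(1)=6; μ^(2)=-2/3

((0, 1, 0); (3, 3, 3))


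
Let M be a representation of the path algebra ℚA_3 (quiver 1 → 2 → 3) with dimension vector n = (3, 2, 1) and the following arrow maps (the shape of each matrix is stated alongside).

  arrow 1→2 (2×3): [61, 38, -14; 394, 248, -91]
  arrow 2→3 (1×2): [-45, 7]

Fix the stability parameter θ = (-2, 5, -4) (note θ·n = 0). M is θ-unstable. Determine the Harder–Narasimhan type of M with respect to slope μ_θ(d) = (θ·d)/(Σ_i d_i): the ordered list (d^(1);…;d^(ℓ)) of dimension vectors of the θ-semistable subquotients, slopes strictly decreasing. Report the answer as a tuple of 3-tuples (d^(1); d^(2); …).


Barcode: M ≅ I[1,1], I[1,2], I[1,3]. HN layers by μ_θ (3 steps, strictly decreasing):
  μ^(1)=5; μ^(2)=1/2; μ^(3)=-2

((0, 1, 0); (0, 1, 1); (3, 0, 0))


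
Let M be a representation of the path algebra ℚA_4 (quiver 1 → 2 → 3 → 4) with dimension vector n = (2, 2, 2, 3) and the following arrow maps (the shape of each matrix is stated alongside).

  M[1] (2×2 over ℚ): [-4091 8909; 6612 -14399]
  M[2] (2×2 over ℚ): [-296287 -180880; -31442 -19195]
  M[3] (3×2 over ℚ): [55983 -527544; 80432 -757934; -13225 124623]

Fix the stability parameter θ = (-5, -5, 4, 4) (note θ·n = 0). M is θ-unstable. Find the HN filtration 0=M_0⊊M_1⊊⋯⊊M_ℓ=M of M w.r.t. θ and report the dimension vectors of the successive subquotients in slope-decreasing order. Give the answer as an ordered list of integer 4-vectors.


Via rank(M_{q-1}∘⋯∘M_p): M ≅ I[1,4]^2, I[4,4].
μ_θ-semistable layers: μ^(1)=4; μ^(2)=-5

((0, 0, 2, 3); (2, 2, 0, 0))


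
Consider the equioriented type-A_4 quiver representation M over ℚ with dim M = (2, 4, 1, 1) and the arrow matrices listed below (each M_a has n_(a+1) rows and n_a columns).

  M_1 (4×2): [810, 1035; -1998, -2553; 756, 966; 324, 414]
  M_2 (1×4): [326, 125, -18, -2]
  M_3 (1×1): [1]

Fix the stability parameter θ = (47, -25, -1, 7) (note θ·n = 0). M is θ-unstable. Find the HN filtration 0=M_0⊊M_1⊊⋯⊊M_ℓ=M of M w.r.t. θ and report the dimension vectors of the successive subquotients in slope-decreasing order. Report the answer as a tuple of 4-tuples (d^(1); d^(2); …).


Via rank(M_{q-1}∘⋯∘M_p): M ≅ I[1,1], I[1,4], I[2,2]^3.
μ_θ-semistable layers: μ^(1)=47; μ^(2)=7; μ^(3)=-25

((1, 0, 0, 0); (1, 1, 1, 1); (0, 3, 0, 0))


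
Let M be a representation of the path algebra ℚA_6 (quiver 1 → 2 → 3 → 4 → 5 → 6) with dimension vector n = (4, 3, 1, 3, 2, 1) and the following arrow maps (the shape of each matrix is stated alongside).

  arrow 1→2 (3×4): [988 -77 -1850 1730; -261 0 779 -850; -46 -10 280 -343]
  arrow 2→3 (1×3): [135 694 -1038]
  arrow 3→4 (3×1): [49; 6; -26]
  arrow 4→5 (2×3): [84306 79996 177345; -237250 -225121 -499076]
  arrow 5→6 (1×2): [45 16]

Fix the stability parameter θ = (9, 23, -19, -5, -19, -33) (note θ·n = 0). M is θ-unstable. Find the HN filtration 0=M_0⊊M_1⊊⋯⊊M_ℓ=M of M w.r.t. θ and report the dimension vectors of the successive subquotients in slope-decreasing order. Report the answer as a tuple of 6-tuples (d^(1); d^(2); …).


Barcode: M ≅ I[1,1], I[1,2]^2, I[1,4], I[4,5], I[4,6]. HN layers by μ_θ (5 steps, strictly decreasing):
  μ^(1)=23; μ^(2)=9; μ^(3)=2; μ^(4)=-12; μ^(5)=-19

((0, 2, 0, 0, 0, 0); (3, 0, 0, 0, 0, 0); (1, 1, 1, 1, 0, 0); (0, 0, 0, 1, 1, 0); (0, 0, 0, 1, 1, 1))


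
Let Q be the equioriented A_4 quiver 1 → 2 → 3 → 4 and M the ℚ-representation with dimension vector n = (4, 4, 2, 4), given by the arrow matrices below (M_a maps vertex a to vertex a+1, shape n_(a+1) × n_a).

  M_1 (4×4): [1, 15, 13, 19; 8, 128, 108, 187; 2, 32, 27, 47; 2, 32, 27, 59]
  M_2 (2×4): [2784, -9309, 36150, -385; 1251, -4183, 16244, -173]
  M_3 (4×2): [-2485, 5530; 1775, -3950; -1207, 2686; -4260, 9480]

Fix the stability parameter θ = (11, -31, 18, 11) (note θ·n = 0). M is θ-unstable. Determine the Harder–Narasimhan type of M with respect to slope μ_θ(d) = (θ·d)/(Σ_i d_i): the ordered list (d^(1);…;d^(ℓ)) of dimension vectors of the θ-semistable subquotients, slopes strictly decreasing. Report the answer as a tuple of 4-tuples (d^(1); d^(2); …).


Barcode: M ≅ I[1,1], I[1,2], I[1,3], I[1,4], I[2,2], I[4,4]^3. HN layers by μ_θ (5 steps, strictly decreasing):
  μ^(1)=18; μ^(2)=29/2; μ^(3)=11; μ^(4)=-10; μ^(5)=-31

((0, 0, 1, 0); (0, 0, 1, 1); (1, 0, 0, 3); (3, 3, 0, 0); (0, 1, 0, 0))


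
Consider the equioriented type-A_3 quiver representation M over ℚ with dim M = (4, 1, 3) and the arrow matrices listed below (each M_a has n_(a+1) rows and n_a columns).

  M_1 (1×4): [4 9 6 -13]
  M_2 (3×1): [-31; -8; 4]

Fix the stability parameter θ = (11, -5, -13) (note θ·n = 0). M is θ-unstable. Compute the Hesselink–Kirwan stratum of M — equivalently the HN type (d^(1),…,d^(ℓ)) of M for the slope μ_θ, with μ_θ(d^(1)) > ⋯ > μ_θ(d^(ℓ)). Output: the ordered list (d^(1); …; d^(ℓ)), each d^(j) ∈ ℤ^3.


Interval decomposition of M: I[1,1]^3, I[1,3], I[3,3]^2.
HN type (ℓ=3): μ^(1)=11; μ^(2)=-7/3; μ^(3)=-13

((3, 0, 0); (1, 1, 1); (0, 0, 2))


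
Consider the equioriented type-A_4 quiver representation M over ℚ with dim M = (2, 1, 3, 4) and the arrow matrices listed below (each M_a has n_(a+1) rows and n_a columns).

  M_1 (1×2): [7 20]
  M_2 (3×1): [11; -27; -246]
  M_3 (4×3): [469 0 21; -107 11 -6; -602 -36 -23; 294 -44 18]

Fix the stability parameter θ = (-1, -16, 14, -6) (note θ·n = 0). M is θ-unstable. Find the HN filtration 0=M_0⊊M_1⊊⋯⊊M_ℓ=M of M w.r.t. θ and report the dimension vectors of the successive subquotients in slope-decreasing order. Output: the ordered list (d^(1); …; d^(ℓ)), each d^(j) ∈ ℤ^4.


Interval decomposition of M: I[1,1], I[1,4], I[3,4]^2, I[4,4].
HN type (ℓ=4): μ^(1)=4; μ^(2)=-1; μ^(3)=-6; μ^(4)=-17/2

((0, 0, 3, 3); (1, 0, 0, 0); (0, 0, 0, 1); (1, 1, 0, 0))


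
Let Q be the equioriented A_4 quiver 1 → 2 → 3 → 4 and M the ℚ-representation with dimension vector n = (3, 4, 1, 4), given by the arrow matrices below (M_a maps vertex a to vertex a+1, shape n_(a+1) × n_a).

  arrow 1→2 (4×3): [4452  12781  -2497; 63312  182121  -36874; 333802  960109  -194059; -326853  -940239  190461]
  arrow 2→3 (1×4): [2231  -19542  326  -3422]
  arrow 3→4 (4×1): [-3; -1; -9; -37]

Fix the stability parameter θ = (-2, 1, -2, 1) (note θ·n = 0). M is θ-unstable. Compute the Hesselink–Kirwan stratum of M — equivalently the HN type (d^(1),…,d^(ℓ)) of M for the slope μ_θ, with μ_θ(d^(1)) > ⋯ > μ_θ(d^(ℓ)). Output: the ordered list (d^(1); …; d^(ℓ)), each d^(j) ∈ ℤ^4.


Barcode: M ≅ I[1,2]^2, I[1,4], I[2,2], I[4,4]^3. HN layers by μ_θ (3 steps, strictly decreasing):
  μ^(1)=1; μ^(2)=-1/2; μ^(3)=-2

((0, 3, 0, 4); (0, 1, 1, 0); (3, 0, 0, 0))


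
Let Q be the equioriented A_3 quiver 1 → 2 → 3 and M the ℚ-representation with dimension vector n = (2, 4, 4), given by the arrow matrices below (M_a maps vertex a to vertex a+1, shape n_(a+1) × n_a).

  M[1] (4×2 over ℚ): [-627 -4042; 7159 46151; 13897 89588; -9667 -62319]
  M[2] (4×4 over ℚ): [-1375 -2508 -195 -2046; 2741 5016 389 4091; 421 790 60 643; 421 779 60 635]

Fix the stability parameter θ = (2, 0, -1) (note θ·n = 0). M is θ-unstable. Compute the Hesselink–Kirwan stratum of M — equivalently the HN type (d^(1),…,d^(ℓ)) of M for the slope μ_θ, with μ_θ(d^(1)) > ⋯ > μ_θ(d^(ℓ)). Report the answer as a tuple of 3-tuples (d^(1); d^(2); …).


Interval decomposition of M: I[1,3]^2, I[2,3]^2.
HN type (ℓ=2): μ^(1)=1/3; μ^(2)=-1/2

((2, 2, 2); (0, 2, 2))


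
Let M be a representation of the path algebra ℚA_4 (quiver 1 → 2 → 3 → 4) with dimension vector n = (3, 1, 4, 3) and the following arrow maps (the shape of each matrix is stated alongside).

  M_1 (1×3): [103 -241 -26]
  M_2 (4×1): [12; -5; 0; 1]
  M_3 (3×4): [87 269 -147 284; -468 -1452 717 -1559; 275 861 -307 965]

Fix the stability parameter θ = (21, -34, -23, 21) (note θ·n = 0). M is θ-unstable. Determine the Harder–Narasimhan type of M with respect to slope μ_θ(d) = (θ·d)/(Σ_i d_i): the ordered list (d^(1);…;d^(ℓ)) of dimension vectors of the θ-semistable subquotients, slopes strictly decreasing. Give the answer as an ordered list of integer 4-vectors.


Barcode: M ≅ I[1,1]^2, I[1,4], I[3,3], I[3,4]^2. HN layers by μ_θ (3 steps, strictly decreasing):
  μ^(1)=21; μ^(2)=-12; μ^(3)=-23

((2, 0, 0, 3); (1, 1, 1, 0); (0, 0, 3, 0))


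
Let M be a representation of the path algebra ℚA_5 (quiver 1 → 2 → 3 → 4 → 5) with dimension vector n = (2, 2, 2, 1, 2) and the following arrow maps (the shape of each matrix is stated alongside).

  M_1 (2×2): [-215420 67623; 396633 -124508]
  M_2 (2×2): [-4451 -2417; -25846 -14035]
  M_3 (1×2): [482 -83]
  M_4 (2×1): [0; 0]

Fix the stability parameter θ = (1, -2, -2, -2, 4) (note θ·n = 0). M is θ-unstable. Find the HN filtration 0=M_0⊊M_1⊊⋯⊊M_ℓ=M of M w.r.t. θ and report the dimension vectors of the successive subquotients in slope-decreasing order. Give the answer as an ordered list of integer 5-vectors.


Interval decomposition of M: I[1,3], I[1,4], I[5,5]^2.
HN type (ℓ=3): μ^(1)=4; μ^(2)=-1; μ^(3)=-5/4

((0, 0, 0, 0, 2); (1, 1, 1, 0, 0); (1, 1, 1, 1, 0))


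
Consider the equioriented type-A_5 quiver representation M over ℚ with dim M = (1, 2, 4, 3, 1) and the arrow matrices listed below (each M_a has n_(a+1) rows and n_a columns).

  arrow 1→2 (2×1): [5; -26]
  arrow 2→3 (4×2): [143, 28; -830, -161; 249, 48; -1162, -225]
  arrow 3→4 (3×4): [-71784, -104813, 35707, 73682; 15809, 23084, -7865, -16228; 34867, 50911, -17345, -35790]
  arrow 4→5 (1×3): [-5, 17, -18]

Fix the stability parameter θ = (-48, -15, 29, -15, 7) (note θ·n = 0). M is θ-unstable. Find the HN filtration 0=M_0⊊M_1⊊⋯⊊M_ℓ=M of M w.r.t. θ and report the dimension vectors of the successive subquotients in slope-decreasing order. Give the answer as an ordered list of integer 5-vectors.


Interval decomposition of M: I[1,5], I[2,4], I[3,3], I[3,4].
HN type (ℓ=4): μ^(1)=29; μ^(2)=7; μ^(3)=-15; μ^(4)=-48

((0, 0, 1, 0, 0); (0, 0, 3, 3, 1); (0, 2, 0, 0, 0); (1, 0, 0, 0, 0))


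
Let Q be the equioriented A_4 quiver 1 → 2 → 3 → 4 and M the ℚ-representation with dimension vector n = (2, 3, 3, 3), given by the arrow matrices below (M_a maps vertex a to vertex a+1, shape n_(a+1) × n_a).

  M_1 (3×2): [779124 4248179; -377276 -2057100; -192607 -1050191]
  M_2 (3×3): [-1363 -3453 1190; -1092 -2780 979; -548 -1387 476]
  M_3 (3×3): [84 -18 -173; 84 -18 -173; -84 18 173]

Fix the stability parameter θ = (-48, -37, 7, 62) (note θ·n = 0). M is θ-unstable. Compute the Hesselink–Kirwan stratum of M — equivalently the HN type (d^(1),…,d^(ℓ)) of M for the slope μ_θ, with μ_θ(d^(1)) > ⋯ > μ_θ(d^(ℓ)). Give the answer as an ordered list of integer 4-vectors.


Barcode: M ≅ I[1,3], I[1,4], I[2,3], I[4,4]^2. HN layers by μ_θ (4 steps, strictly decreasing):
  μ^(1)=62; μ^(2)=7; μ^(3)=-37; μ^(4)=-48

((0, 0, 0, 3); (0, 0, 3, 0); (0, 3, 0, 0); (2, 0, 0, 0))


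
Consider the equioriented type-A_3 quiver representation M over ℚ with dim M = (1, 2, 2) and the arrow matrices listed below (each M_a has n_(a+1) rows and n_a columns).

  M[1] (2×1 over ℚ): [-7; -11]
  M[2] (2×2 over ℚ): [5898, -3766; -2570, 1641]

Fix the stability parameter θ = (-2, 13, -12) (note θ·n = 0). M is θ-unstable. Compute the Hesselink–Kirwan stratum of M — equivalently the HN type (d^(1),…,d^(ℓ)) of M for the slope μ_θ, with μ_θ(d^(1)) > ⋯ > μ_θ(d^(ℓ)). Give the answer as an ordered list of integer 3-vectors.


Barcode: M ≅ I[1,3], I[2,3]. HN layers by μ_θ (2 steps, strictly decreasing):
  μ^(1)=1/2; μ^(2)=-2

((0, 2, 2); (1, 0, 0))


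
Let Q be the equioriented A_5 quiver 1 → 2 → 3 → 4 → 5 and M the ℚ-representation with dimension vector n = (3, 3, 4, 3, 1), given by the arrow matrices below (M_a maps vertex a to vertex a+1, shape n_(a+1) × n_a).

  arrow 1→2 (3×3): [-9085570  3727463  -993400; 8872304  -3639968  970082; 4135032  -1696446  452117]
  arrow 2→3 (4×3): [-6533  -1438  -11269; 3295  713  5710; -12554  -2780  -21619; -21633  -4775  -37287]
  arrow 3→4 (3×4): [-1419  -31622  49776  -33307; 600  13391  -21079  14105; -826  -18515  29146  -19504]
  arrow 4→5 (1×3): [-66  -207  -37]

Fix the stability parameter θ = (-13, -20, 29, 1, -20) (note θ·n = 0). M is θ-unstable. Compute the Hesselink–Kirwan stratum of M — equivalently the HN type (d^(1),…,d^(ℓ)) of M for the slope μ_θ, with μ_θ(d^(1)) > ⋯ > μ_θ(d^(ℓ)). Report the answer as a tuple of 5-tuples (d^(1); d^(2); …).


Via rank(M_{q-1}∘⋯∘M_p): M ≅ I[1,4]^2, I[1,5], I[3,3].
μ_θ-semistable layers: μ^(1)=29; μ^(2)=15; μ^(3)=10/3; μ^(4)=-33/2

((0, 0, 1, 0, 0); (0, 0, 2, 2, 0); (0, 0, 1, 1, 1); (3, 3, 0, 0, 0))


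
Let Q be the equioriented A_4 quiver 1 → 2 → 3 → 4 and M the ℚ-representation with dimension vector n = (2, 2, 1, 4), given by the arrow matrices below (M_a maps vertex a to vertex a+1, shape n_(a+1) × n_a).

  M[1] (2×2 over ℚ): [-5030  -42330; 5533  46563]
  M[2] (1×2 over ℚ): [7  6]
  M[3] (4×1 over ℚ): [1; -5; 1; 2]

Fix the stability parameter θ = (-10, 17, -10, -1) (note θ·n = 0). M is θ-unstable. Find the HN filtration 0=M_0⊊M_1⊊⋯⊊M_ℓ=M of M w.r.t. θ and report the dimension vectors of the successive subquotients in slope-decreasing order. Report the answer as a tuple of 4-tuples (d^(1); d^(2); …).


Via rank(M_{q-1}∘⋯∘M_p): M ≅ I[1,1], I[1,4], I[2,2], I[4,4]^3.
μ_θ-semistable layers: μ^(1)=17; μ^(2)=2; μ^(3)=-1; μ^(4)=-10

((0, 1, 0, 0); (0, 1, 1, 1); (0, 0, 0, 3); (2, 0, 0, 0))


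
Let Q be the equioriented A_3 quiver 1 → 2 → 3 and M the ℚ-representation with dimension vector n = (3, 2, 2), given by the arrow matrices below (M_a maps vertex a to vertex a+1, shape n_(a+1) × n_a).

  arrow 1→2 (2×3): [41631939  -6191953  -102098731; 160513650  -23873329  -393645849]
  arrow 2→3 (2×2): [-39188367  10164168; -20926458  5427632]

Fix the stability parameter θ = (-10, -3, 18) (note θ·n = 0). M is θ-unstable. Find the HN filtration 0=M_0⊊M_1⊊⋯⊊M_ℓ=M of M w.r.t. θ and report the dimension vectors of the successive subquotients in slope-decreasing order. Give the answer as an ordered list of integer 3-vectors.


Barcode: M ≅ I[1,1], I[1,2], I[1,3], I[3,3]. HN layers by μ_θ (3 steps, strictly decreasing):
  μ^(1)=18; μ^(2)=-3; μ^(3)=-10

((0, 0, 2); (0, 2, 0); (3, 0, 0))


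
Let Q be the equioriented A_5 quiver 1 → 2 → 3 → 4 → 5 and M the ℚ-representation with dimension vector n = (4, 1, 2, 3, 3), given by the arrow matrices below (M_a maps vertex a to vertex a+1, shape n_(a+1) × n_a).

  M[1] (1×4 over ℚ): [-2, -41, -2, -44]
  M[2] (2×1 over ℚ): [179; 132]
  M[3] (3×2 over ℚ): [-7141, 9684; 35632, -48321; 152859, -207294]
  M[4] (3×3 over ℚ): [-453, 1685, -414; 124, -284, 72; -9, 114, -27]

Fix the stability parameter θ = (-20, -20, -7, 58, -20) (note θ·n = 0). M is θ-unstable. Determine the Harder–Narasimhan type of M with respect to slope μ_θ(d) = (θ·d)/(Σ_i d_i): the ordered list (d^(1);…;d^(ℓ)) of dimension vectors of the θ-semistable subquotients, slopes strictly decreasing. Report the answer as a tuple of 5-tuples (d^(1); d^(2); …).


Interval decomposition of M: I[1,1]^3, I[1,5], I[3,4], I[4,5], I[5,5].
HN type (ℓ=4): μ^(1)=58; μ^(2)=19; μ^(3)=-7; μ^(4)=-20

((0, 0, 0, 1, 0); (0, 0, 0, 2, 2); (0, 0, 2, 0, 0); (4, 1, 0, 0, 1))


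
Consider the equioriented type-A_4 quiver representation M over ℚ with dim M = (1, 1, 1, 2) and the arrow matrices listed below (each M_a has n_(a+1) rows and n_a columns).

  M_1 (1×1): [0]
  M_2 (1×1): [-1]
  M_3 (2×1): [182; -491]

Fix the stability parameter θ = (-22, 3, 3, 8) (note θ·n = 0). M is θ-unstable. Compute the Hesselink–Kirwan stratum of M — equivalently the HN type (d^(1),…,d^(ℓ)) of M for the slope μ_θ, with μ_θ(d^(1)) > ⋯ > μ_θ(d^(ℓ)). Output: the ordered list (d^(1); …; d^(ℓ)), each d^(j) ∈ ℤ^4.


Via rank(M_{q-1}∘⋯∘M_p): M ≅ I[1,1], I[2,4], I[4,4].
μ_θ-semistable layers: μ^(1)=8; μ^(2)=3; μ^(3)=-22

((0, 0, 0, 2); (0, 1, 1, 0); (1, 0, 0, 0))


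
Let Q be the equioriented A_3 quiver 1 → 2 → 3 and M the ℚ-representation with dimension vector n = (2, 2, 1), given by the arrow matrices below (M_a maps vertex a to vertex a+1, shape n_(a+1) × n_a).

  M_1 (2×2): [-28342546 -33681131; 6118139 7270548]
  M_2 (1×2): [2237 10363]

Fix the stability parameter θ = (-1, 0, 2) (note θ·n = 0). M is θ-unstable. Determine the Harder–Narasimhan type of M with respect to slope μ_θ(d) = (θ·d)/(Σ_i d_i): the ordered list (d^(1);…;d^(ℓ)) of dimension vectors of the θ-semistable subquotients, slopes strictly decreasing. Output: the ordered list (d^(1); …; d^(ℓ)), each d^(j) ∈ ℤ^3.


Barcode: M ≅ I[1,2], I[1,3]. HN layers by μ_θ (3 steps, strictly decreasing):
  μ^(1)=2; μ^(2)=0; μ^(3)=-1

((0, 0, 1); (0, 2, 0); (2, 0, 0))


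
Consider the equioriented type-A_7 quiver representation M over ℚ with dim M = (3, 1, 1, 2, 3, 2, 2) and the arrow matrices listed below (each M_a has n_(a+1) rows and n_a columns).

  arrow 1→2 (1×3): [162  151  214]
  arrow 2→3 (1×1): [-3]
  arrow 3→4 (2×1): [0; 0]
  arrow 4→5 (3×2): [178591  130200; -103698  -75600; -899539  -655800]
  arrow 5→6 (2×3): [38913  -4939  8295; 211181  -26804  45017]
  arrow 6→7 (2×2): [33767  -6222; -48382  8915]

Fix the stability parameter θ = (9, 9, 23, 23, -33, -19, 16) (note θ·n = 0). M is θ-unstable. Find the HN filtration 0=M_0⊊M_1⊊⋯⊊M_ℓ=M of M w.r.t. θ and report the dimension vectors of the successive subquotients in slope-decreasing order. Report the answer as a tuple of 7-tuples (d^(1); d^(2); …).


Interval decomposition of M: I[1,1]^2, I[1,3], I[4,4], I[4,5], I[5,7]^2.
HN type (ℓ=6): μ^(1)=23; μ^(2)=16; μ^(3)=9; μ^(4)=-5; μ^(5)=-19; μ^(6)=-33

((0, 0, 1, 1, 0, 0, 0); (0, 0, 0, 0, 0, 0, 2); (3, 1, 0, 0, 0, 0, 0); (0, 0, 0, 1, 1, 0, 0); (0, 0, 0, 0, 0, 2, 0); (0, 0, 0, 0, 2, 0, 0))
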